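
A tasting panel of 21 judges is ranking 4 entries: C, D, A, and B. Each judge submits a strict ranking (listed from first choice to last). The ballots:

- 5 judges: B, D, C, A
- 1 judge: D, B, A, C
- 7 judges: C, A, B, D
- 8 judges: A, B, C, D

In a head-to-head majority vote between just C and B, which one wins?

Voters preferring C to B: 7; preferring B to C: 14.
B wins the head-to-head.

B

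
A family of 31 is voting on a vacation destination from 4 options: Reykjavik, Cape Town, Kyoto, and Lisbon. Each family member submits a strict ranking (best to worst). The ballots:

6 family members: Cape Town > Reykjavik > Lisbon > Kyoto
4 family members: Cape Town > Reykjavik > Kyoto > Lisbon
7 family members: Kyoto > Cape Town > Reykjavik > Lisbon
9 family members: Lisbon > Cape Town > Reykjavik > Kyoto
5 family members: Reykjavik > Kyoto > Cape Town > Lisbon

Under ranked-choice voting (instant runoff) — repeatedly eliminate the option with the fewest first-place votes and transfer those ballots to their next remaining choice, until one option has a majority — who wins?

Cape Town

Round 1: Reykjavik 5, Cape Town 10, Kyoto 7, Lisbon 9. Eliminate Reykjavik.
Round 2: Cape Town 10, Kyoto 12, Lisbon 9. Eliminate Lisbon.
Round 3: Cape Town 19, Kyoto 12. Cape Town has a majority.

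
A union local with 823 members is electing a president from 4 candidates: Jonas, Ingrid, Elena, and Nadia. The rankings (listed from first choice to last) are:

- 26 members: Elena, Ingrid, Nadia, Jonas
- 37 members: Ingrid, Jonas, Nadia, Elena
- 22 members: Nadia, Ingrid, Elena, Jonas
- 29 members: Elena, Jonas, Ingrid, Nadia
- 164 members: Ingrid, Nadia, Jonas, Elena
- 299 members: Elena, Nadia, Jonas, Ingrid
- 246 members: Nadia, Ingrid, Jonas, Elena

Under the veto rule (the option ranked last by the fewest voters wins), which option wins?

Nadia

Last-place votes: Jonas 48, Ingrid 299, Elena 447, Nadia 29.
Nadia is ranked last by the fewest voters, so Nadia wins.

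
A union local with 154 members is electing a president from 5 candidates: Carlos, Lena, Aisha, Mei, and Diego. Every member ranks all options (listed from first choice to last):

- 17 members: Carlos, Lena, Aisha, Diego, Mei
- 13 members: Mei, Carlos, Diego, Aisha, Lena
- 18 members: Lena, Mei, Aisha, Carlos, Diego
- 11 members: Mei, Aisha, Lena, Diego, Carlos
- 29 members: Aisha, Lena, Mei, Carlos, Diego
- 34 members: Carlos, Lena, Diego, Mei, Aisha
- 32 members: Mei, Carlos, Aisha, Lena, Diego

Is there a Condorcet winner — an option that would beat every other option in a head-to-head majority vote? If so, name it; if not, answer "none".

none

Checking pairwise contests:
Mei beats Carlos 103–51.
Carlos beats Lena 96–58.
Carlos beats Aisha 96–58.
Lena beats Mei 98–56.
Carlos beats Diego 143–11.
Every option loses at least one head-to-head, so there is no Condorcet winner.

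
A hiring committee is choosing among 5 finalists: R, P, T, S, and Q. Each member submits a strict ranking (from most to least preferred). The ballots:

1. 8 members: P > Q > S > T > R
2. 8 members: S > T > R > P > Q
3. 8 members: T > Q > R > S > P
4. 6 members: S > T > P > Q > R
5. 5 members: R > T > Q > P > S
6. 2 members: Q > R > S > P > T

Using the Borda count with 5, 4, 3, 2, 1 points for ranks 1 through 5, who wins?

T

R: 8·1 + 8·3 + 8·3 + 6·1 + 5·5 + 2·4 = 95
P: 8·5 + 8·2 + 8·1 + 6·3 + 5·2 + 2·2 = 96
T: 8·2 + 8·4 + 8·5 + 6·4 + 5·4 + 2·1 = 134
S: 8·3 + 8·5 + 8·2 + 6·5 + 5·1 + 2·3 = 121
Q: 8·4 + 8·1 + 8·4 + 6·2 + 5·3 + 2·5 = 109
T has the highest Borda score (134).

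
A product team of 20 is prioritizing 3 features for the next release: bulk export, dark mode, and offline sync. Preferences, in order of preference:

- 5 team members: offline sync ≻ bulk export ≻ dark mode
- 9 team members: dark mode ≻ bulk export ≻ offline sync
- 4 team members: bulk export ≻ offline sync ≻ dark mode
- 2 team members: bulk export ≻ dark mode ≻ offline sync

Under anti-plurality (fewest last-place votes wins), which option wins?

bulk export

Last-place votes: bulk export 0, dark mode 9, offline sync 11.
bulk export is ranked last by the fewest voters, so bulk export wins.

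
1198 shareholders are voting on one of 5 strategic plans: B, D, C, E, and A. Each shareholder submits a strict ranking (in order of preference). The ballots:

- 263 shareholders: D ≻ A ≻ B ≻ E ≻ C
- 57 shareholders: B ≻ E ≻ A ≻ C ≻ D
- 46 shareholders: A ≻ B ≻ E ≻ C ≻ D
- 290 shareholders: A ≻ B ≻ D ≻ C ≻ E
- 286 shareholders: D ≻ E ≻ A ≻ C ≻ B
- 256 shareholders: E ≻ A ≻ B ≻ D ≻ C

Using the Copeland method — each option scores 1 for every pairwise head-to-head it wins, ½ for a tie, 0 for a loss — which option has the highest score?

A

B: beats D, C, and E; loses to A → score 3.
D: beats C and E; loses to B and A → score 2.
C: loses to B, D, E, and A → score 0.
E: beats C; ties A; loses to B and D → score 1.5.
A: beats B, D, and C; ties E → score 3.5.
A has the best pairwise record.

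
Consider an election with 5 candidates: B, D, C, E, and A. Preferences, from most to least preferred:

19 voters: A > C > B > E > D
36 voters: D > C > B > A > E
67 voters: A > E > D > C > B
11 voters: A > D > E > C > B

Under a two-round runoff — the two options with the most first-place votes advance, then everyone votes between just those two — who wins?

Round 1 first-place votes: B 0, D 36, C 0, E 0, A 97.
A and D advance.
Runoff: A is preferred to D by 97 voters; D by 36.
A wins the runoff.

A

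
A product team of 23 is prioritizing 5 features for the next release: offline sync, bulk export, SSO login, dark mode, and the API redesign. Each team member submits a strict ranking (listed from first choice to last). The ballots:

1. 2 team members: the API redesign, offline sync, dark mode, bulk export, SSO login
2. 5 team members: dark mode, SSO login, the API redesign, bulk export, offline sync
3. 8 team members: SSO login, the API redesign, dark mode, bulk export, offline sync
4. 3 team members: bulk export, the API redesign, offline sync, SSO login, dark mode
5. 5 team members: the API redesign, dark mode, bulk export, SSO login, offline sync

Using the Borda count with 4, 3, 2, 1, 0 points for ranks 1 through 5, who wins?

the API redesign

offline sync: 2·3 + 5·0 + 8·0 + 3·2 + 5·0 = 12
bulk export: 2·1 + 5·1 + 8·1 + 3·4 + 5·2 = 37
SSO login: 2·0 + 5·3 + 8·4 + 3·1 + 5·1 = 55
dark mode: 2·2 + 5·4 + 8·2 + 3·0 + 5·3 = 55
the API redesign: 2·4 + 5·2 + 8·3 + 3·3 + 5·4 = 71
the API redesign has the highest Borda score (71).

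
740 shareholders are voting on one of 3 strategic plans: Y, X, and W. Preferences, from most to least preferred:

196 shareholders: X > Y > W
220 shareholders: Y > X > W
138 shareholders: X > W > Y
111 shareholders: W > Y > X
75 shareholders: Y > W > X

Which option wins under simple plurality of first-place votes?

First-place votes: Y 295, X 334, W 111.
X has the most first-place votes.

X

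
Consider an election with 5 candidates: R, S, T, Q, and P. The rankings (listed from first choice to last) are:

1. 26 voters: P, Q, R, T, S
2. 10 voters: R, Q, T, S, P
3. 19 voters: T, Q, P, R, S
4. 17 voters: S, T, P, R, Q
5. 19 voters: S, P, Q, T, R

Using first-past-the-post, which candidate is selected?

First-place votes: R 10, S 36, T 19, Q 0, P 26.
S has the most first-place votes.

S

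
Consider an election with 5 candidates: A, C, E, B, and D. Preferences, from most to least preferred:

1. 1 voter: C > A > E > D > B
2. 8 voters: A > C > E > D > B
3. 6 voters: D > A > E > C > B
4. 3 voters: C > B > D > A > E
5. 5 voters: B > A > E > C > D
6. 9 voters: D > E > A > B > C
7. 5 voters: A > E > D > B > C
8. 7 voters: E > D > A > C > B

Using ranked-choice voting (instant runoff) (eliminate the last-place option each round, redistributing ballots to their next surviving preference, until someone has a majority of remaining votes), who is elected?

D

Round 1: A 13, C 4, E 7, B 5, D 15. Eliminate C.
Round 2: A 14, E 7, B 8, D 15. Eliminate E.
Round 3: A 14, B 8, D 22. Eliminate B.
Round 4: A 19, D 25. D has a majority.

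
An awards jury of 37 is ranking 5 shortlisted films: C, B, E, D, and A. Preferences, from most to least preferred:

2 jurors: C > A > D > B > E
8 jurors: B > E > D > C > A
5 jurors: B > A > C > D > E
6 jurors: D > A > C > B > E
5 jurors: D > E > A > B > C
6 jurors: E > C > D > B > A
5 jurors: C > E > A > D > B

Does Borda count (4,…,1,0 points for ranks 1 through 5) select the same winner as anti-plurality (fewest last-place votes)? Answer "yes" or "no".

Borda — scores: C 76, B 71, E 78, D 86, A 59. Winner: D.
Anti-plurality — last-place votes: C 5, B 5, E 13, D 0, A 14. Winner: D.
The two methods agree.

yes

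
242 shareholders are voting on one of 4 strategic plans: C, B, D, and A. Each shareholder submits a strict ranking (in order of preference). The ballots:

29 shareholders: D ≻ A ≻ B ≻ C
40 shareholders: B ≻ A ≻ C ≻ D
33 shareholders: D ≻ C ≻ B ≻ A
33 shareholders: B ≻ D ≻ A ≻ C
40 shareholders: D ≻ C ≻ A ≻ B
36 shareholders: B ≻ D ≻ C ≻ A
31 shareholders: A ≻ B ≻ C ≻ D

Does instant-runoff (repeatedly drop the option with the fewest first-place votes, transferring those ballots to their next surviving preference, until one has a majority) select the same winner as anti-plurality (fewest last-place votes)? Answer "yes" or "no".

Instant-runoff — R1 C 0, B 109, D 102, A 31 (C out); R2 B 109, D 102, A 31 (A out); R3 B 140, D 102 (B winner). Winner: B.
Anti-plurality — last-place votes: C 62, B 40, D 71, A 69. Winner: B.
The two methods agree.

yes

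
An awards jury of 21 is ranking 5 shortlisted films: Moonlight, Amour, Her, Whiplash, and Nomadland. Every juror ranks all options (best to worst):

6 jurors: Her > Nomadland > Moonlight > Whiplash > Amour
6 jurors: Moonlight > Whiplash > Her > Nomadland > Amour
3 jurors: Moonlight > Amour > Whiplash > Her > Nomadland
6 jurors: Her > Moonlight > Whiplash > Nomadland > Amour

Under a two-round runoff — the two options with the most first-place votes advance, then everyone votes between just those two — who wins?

Round 1 first-place votes: Moonlight 9, Amour 0, Her 12, Whiplash 0, Nomadland 0.
Her and Moonlight advance.
Runoff: Her is preferred to Moonlight by 12 voters; Moonlight by 9.
Her wins the runoff.

Her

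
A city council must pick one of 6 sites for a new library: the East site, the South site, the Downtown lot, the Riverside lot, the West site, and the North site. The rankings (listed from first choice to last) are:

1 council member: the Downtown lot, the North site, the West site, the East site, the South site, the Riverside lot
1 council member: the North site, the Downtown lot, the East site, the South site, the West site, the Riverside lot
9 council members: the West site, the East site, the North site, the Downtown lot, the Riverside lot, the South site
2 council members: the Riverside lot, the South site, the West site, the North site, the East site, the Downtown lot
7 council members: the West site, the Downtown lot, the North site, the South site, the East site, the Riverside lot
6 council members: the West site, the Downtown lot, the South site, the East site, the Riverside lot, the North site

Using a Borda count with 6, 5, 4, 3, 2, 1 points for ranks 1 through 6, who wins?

the East site: 1·3 + 1·4 + 9·5 + 2·2 + 7·2 + 6·3 = 88
the South site: 1·2 + 1·3 + 9·1 + 2·5 + 7·3 + 6·4 = 69
the Downtown lot: 1·6 + 1·5 + 9·3 + 2·1 + 7·5 + 6·5 = 105
the Riverside lot: 1·1 + 1·1 + 9·2 + 2·6 + 7·1 + 6·2 = 51
the West site: 1·4 + 1·2 + 9·6 + 2·4 + 7·6 + 6·6 = 146
the North site: 1·5 + 1·6 + 9·4 + 2·3 + 7·4 + 6·1 = 87
the West site has the highest Borda score (146).

the West site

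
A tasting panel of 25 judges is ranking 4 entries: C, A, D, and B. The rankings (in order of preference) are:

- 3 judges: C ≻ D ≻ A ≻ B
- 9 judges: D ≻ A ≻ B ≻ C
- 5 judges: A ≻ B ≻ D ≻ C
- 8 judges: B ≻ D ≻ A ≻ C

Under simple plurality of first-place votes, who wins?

D

First-place votes: C 3, A 5, D 9, B 8.
D has the most first-place votes.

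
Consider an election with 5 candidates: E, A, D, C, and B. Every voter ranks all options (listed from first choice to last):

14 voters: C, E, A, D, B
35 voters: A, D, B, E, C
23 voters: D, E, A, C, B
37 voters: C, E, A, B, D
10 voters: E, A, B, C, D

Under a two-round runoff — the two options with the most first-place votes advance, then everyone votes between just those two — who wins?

Round 1 first-place votes: E 10, A 35, D 23, C 51, B 0.
C and A advance.
Runoff: C is preferred to A by 51 voters; A by 68.
A wins the runoff.

A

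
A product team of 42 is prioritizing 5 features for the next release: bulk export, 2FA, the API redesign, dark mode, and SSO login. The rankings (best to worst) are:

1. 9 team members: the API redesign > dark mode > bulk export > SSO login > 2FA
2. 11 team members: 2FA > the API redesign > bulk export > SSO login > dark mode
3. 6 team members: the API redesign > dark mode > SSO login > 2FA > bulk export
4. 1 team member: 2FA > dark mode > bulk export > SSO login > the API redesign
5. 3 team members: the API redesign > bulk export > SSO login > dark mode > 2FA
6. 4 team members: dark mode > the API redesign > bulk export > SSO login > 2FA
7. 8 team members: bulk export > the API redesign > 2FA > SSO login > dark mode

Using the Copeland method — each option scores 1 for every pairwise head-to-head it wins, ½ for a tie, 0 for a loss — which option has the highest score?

bulk export: beats 2FA, dark mode, and SSO login; loses to the API redesign → score 3.
2FA: loses to bulk export, the API redesign, dark mode, and SSO login → score 0.
the API redesign: beats bulk export, 2FA, dark mode, and SSO login → score 4.
dark mode: beats 2FA; loses to bulk export, the API redesign, and SSO login → score 1.
SSO login: beats 2FA and dark mode; loses to bulk export and the API redesign → score 2.
the API redesign has the best pairwise record.

the API redesign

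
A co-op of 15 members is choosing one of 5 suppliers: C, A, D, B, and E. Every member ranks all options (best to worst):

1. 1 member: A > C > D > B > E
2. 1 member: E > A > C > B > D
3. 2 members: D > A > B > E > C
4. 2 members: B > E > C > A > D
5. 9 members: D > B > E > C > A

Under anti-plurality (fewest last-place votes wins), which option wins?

Last-place votes: C 2, A 9, D 3, B 0, E 1.
B is ranked last by the fewest voters, so B wins.

B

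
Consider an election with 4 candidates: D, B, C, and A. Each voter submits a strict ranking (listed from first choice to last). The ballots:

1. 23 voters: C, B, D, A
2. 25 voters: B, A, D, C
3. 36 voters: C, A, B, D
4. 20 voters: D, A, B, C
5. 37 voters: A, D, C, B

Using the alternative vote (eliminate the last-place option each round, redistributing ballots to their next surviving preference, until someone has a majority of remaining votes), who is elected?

Round 1: D 20, B 25, C 59, A 37. Eliminate D.
Round 2: B 25, C 59, A 57. Eliminate B.
Round 3: C 59, A 82. A has a majority.

A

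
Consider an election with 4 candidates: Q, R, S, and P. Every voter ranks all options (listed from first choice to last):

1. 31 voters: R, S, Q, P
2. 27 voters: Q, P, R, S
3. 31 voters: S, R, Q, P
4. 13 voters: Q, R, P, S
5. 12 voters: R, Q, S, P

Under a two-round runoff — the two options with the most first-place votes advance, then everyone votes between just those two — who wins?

Round 1 first-place votes: Q 40, R 43, S 31, P 0.
R and Q advance.
Runoff: R is preferred to Q by 74 voters; Q by 40.
R wins the runoff.

R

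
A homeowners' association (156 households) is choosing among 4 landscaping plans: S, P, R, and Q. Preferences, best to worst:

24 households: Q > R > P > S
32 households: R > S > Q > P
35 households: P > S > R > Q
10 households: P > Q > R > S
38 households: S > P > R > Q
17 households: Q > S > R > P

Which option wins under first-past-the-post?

First-place votes: S 38, P 45, R 32, Q 41.
P has the most first-place votes.

P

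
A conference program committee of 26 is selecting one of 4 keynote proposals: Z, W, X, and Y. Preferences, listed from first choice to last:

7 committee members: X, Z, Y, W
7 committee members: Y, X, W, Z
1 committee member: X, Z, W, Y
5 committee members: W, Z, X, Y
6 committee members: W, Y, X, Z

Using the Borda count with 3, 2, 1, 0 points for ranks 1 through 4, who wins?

Z: 7·2 + 7·0 + 1·2 + 5·2 + 6·0 = 26
W: 7·0 + 7·1 + 1·1 + 5·3 + 6·3 = 41
X: 7·3 + 7·2 + 1·3 + 5·1 + 6·1 = 49
Y: 7·1 + 7·3 + 1·0 + 5·0 + 6·2 = 40
X has the highest Borda score (49).

X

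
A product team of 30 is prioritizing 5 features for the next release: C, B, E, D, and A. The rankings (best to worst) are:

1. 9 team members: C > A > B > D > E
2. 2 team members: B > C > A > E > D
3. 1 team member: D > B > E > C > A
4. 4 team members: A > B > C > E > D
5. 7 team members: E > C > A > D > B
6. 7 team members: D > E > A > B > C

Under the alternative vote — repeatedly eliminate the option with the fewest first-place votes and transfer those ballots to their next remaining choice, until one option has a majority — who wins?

Round 1: C 9, B 2, E 7, D 8, A 4. Eliminate B.
Round 2: C 11, E 7, D 8, A 4. Eliminate A.
Round 3: C 15, E 7, D 8. Eliminate E.
Round 4: C 22, D 8. C has a majority.

C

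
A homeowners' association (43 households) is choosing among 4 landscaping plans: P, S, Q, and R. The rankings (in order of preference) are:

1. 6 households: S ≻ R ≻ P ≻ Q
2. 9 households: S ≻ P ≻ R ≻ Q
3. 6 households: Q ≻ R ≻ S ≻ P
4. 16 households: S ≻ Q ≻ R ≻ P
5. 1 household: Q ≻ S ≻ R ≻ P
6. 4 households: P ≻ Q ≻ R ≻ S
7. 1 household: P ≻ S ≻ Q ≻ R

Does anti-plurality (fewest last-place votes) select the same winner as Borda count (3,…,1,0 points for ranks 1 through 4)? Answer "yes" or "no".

Anti-plurality — last-place votes: P 23, S 4, Q 15, R 1. Winner: R.
Borda — scores: P 39, S 103, Q 62, R 54. Winner: S.
The two methods disagree.

no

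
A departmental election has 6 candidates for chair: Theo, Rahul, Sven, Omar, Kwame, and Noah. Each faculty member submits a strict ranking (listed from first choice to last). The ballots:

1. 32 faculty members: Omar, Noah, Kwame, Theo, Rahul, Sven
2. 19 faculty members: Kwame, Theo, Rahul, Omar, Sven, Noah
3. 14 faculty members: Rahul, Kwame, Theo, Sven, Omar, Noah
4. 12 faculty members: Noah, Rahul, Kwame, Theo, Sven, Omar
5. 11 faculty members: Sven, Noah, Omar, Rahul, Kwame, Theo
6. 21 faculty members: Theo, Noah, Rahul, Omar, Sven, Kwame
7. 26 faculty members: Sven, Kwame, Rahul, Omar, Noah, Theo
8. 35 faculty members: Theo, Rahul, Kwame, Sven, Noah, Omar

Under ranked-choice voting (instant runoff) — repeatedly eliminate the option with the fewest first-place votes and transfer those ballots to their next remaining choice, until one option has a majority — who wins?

Round 1: Theo 56, Rahul 14, Sven 37, Omar 32, Kwame 19, Noah 12. Eliminate Noah.
Round 2: Theo 56, Rahul 26, Sven 37, Omar 32, Kwame 19. Eliminate Kwame.
Round 3: Theo 75, Rahul 26, Sven 37, Omar 32. Eliminate Rahul.
Round 4: Theo 101, Sven 37, Omar 32. Theo has a majority.

Theo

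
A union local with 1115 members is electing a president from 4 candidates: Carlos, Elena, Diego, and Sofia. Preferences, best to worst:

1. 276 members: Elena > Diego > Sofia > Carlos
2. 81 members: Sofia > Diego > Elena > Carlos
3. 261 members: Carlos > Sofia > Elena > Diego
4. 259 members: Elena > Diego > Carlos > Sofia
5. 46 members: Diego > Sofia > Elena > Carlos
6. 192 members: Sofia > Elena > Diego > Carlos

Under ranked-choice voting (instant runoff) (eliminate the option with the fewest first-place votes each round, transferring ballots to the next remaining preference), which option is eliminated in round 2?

Round 1: Carlos 261, Elena 535, Diego 46, Sofia 273. Eliminate Diego.
Round 2: Carlos 261, Elena 535, Sofia 319. Eliminate Carlos.

Carlos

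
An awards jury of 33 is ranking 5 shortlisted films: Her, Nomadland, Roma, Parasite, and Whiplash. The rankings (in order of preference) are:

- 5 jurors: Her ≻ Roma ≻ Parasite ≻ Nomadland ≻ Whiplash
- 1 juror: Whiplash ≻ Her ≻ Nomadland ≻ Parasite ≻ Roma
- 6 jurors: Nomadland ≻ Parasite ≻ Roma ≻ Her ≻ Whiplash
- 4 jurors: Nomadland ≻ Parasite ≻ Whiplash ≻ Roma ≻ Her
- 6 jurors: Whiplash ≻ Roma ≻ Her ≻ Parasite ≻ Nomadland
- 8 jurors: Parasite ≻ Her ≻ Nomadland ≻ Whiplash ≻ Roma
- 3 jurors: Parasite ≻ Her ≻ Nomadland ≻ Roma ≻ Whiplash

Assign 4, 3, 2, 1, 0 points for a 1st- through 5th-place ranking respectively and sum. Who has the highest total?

Her: 5·4 + 1·3 + 6·1 + 4·0 + 6·2 + 8·3 + 3·3 = 74
Nomadland: 5·1 + 1·2 + 6·4 + 4·4 + 6·0 + 8·2 + 3·2 = 69
Roma: 5·3 + 1·0 + 6·2 + 4·1 + 6·3 + 8·0 + 3·1 = 52
Parasite: 5·2 + 1·1 + 6·3 + 4·3 + 6·1 + 8·4 + 3·4 = 91
Whiplash: 5·0 + 1·4 + 6·0 + 4·2 + 6·4 + 8·1 + 3·0 = 44
Parasite has the highest Borda score (91).

Parasite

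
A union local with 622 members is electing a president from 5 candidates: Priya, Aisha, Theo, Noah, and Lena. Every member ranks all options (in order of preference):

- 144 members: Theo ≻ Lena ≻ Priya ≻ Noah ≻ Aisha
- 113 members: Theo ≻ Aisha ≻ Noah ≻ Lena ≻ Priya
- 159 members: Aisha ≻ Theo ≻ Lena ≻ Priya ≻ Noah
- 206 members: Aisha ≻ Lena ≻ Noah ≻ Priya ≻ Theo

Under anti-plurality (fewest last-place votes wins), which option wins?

Lena

Last-place votes: Priya 113, Aisha 144, Theo 206, Noah 159, Lena 0.
Lena is ranked last by the fewest voters, so Lena wins.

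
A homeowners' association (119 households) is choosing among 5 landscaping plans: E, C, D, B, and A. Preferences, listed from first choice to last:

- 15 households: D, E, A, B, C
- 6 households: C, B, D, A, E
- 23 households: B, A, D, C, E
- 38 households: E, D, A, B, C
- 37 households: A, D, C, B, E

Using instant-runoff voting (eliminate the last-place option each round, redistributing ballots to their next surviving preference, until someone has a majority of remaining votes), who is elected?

Round 1: E 38, C 6, D 15, B 23, A 37. Eliminate C.
Round 2: E 38, D 15, B 29, A 37. Eliminate D.
Round 3: E 53, B 29, A 37. Eliminate B.
Round 4: E 53, A 66. A has a majority.

A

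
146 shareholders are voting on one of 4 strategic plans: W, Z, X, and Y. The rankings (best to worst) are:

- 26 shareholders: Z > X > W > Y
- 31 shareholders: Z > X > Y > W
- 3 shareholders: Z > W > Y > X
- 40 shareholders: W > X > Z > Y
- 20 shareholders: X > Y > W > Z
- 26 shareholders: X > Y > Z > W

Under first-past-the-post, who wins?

Z

First-place votes: W 40, Z 60, X 46, Y 0.
Z has the most first-place votes.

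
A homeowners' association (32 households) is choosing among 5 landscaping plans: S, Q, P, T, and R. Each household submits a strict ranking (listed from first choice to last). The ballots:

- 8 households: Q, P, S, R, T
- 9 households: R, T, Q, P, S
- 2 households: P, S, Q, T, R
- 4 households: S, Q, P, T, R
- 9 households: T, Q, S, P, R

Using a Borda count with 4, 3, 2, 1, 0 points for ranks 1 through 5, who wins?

Q

S: 8·2 + 9·0 + 2·3 + 4·4 + 9·2 = 56
Q: 8·4 + 9·2 + 2·2 + 4·3 + 9·3 = 93
P: 8·3 + 9·1 + 2·4 + 4·2 + 9·1 = 58
T: 8·0 + 9·3 + 2·1 + 4·1 + 9·4 = 69
R: 8·1 + 9·4 + 2·0 + 4·0 + 9·0 = 44
Q has the highest Borda score (93).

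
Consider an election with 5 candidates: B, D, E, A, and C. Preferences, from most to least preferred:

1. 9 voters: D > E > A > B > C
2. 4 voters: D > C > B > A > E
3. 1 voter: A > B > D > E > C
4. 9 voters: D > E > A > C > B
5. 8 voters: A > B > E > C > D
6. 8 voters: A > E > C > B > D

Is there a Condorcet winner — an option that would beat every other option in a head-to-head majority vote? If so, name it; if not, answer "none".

D

D vs B: 22–17 for D.
D vs E: 23–16 for D.
D vs A: 22–17 for D.
D vs C: 23–16 for D.
D beats every other option head-to-head.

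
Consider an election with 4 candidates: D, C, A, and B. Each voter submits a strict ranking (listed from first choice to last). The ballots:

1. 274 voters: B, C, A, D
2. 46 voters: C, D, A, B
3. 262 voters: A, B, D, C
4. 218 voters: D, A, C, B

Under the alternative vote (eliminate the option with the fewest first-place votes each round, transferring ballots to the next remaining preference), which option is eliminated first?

Round 1: D 218, C 46, A 262, B 274. Eliminate C.

C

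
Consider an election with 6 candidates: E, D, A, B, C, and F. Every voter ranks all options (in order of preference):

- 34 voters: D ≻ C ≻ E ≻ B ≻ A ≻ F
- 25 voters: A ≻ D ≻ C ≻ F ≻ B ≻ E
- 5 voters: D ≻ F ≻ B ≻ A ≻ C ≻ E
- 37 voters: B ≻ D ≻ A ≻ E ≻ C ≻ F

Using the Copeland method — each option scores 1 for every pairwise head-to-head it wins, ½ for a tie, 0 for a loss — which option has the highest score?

E: beats F; loses to D, A, B, and C → score 1.
D: beats E, A, B, C, and F → score 5.
A: beats E, C, and F; loses to D and B → score 3.
B: beats E, A, and F; loses to D and C → score 3.
C: beats E, B, and F; loses to D and A → score 3.
F: loses to E, D, A, B, and C → score 0.
D has the best pairwise record.

D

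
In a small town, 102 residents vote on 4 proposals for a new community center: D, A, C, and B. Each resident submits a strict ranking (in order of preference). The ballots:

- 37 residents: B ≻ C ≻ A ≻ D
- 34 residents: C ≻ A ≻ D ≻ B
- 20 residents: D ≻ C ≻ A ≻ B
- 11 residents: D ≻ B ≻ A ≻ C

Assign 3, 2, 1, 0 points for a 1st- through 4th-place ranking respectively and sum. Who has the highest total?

C

D: 37·0 + 34·1 + 20·3 + 11·3 = 127
A: 37·1 + 34·2 + 20·1 + 11·1 = 136
C: 37·2 + 34·3 + 20·2 + 11·0 = 216
B: 37·3 + 34·0 + 20·0 + 11·2 = 133
C has the highest Borda score (216).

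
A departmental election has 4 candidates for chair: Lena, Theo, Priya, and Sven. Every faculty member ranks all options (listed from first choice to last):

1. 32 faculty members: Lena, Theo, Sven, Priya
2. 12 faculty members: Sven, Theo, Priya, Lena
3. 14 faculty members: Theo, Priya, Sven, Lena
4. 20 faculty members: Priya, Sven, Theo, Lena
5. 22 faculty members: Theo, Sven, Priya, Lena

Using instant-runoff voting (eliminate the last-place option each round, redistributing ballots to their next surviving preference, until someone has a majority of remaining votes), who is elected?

Round 1: Lena 32, Theo 36, Priya 20, Sven 12. Eliminate Sven.
Round 2: Lena 32, Theo 48, Priya 20. Eliminate Priya.
Round 3: Lena 32, Theo 68. Theo has a majority.

Theo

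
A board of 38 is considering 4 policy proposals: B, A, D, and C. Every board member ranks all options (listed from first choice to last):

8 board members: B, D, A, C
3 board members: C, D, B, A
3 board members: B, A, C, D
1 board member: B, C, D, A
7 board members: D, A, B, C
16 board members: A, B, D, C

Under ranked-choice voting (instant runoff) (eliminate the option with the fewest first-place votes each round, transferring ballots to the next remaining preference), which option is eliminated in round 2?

Round 1: B 12, A 16, D 7, C 3. Eliminate C.
Round 2: B 12, A 16, D 10. Eliminate D.

D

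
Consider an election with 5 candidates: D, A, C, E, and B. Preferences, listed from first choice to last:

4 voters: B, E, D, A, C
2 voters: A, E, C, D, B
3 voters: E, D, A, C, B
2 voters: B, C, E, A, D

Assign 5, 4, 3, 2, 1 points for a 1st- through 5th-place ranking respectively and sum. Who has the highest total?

E

D: 4·3 + 2·2 + 3·4 + 2·1 = 30
A: 4·2 + 2·5 + 3·3 + 2·2 = 31
C: 4·1 + 2·3 + 3·2 + 2·4 = 24
E: 4·4 + 2·4 + 3·5 + 2·3 = 45
B: 4·5 + 2·1 + 3·1 + 2·5 = 35
E has the highest Borda score (45).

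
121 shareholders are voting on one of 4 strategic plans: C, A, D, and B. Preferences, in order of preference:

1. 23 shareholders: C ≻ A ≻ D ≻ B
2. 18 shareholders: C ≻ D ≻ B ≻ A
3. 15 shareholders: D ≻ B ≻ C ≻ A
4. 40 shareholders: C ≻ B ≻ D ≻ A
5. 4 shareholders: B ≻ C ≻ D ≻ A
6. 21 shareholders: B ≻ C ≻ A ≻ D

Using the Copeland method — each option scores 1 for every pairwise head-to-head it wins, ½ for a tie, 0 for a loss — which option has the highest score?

C: beats A, D, and B → score 3.
A: loses to C, D, and B → score 0.
D: beats A; loses to C and B → score 1.
B: beats A and D; loses to C → score 2.
C has the best pairwise record.

C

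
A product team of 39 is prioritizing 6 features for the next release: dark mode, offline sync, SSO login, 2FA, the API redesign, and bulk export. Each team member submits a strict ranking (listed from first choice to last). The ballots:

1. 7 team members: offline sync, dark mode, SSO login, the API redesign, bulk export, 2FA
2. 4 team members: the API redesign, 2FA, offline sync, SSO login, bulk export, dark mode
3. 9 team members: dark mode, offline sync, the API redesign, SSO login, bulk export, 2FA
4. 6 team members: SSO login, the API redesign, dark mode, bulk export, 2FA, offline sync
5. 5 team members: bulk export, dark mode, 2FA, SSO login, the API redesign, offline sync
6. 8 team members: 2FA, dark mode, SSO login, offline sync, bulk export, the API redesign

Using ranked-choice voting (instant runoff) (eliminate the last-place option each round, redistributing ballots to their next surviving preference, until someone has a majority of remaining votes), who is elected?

Round 1: dark mode 9, offline sync 7, SSO login 6, 2FA 8, the API redesign 4, bulk export 5. Eliminate the API redesign.
Round 2: dark mode 9, offline sync 7, SSO login 6, 2FA 12, bulk export 5. Eliminate bulk export.
Round 3: dark mode 14, offline sync 7, SSO login 6, 2FA 12. Eliminate SSO login.
Round 4: dark mode 20, offline sync 7, 2FA 12. Dark mode has a majority.

dark mode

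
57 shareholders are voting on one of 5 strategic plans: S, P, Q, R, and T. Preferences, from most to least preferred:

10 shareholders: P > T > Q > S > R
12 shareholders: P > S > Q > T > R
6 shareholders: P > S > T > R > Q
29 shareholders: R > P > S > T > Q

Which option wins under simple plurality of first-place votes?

R

First-place votes: S 0, P 28, Q 0, R 29, T 0.
R has the most first-place votes.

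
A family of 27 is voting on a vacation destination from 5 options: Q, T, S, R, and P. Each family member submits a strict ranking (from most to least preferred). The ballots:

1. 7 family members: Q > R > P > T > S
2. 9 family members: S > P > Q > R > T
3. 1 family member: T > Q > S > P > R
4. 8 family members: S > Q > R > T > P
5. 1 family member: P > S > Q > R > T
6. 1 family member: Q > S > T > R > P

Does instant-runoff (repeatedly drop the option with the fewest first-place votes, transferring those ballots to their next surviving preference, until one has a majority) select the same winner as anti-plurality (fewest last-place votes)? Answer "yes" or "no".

Instant-runoff — R1 Q 8, T 1, S 17, R 0, P 1 (S winner). Winner: S.
Anti-plurality — last-place votes: Q 0, T 10, S 7, R 1, P 9. Winner: Q.
The two methods disagree.

no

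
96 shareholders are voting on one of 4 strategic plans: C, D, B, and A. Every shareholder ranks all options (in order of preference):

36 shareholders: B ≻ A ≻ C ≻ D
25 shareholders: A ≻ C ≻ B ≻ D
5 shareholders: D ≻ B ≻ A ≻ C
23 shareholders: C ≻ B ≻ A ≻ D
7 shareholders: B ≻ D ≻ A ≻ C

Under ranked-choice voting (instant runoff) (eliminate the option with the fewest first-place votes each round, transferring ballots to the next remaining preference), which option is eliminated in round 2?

Round 1: C 23, D 5, B 43, A 25. Eliminate D.
Round 2: C 23, B 48, A 25. Eliminate C.

C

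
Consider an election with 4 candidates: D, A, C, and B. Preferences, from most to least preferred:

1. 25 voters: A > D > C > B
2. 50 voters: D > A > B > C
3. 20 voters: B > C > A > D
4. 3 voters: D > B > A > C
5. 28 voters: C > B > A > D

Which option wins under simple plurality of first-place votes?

First-place votes: D 53, A 25, C 28, B 20.
D has the most first-place votes.

D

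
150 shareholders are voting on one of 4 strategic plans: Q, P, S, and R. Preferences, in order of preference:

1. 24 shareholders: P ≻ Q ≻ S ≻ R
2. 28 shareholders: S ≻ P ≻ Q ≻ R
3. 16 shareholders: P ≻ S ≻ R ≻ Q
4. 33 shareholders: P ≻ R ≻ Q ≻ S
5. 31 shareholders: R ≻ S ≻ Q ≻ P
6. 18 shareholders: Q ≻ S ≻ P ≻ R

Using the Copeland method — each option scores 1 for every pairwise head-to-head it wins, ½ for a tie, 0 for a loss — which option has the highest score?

S

Q: ties S; loses to P and R → score 0.5.
P: beats Q and R; loses to S → score 2.
S: beats P and R; ties Q → score 2.5.
R: beats Q; loses to P and S → score 1.
S has the best pairwise record.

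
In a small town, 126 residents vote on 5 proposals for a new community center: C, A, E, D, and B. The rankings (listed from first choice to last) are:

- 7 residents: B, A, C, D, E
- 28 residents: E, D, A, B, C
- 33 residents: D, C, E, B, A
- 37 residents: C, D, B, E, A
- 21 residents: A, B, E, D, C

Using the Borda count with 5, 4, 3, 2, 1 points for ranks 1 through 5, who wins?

C: 7·3 + 28·1 + 33·4 + 37·5 + 21·1 = 387
A: 7·4 + 28·3 + 33·1 + 37·1 + 21·5 = 287
E: 7·1 + 28·5 + 33·3 + 37·2 + 21·3 = 383
D: 7·2 + 28·4 + 33·5 + 37·4 + 21·2 = 481
B: 7·5 + 28·2 + 33·2 + 37·3 + 21·4 = 352
D has the highest Borda score (481).

D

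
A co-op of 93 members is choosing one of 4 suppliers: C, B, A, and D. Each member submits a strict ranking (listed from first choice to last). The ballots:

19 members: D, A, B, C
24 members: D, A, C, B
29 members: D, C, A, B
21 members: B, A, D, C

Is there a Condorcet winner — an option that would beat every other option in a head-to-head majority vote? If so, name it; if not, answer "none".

D vs C: 93–0 for D.
D vs B: 72–21 for D.
D vs A: 72–21 for D.
D beats every other option head-to-head.

D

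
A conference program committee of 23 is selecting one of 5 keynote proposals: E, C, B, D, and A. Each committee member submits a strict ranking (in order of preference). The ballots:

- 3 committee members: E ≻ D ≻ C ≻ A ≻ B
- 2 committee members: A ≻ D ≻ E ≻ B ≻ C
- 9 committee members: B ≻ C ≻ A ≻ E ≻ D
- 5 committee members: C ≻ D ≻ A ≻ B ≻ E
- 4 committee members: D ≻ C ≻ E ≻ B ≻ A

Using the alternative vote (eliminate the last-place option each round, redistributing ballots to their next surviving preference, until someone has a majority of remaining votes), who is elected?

D

Round 1: E 3, C 5, B 9, D 4, A 2. Eliminate A.
Round 2: E 3, C 5, B 9, D 6. Eliminate E.
Round 3: C 5, B 9, D 9. Eliminate C.
Round 4: B 9, D 14. D has a majority.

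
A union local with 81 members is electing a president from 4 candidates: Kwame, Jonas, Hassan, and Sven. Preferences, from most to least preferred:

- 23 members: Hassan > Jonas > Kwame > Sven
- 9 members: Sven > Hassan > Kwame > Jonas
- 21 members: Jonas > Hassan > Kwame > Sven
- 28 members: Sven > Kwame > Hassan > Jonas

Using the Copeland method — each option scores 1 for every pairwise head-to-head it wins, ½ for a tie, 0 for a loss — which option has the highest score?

Hassan

Kwame: beats Sven; loses to Jonas and Hassan → score 1.
Jonas: beats Kwame and Sven; loses to Hassan → score 2.
Hassan: beats Kwame, Jonas, and Sven → score 3.
Sven: loses to Kwame, Jonas, and Hassan → score 0.
Hassan has the best pairwise record.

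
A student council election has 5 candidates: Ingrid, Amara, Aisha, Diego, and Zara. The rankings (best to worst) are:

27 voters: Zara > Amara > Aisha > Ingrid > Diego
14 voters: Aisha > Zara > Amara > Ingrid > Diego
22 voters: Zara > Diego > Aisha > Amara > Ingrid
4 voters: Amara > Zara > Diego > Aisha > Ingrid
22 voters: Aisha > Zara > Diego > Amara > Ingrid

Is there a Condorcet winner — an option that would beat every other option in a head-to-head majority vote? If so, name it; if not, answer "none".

Zara

Zara vs Ingrid: 89–0 for Zara.
Zara vs Amara: 85–4 for Zara.
Zara vs Aisha: 53–36 for Zara.
Zara vs Diego: 89–0 for Zara.
Zara beats every other option head-to-head.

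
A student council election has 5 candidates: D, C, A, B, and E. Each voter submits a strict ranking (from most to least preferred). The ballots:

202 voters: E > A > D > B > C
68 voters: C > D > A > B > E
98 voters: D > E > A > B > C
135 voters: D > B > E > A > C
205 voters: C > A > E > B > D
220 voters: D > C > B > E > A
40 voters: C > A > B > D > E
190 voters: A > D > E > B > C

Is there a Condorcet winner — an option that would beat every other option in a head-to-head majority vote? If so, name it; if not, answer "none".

none

Checking pairwise contests:
A beats D 637–521.
D beats C 845–313.
E beats A 655–503.
D beats B 913–245.
D beats E 751–407.
Every option loses at least one head-to-head, so there is no Condorcet winner.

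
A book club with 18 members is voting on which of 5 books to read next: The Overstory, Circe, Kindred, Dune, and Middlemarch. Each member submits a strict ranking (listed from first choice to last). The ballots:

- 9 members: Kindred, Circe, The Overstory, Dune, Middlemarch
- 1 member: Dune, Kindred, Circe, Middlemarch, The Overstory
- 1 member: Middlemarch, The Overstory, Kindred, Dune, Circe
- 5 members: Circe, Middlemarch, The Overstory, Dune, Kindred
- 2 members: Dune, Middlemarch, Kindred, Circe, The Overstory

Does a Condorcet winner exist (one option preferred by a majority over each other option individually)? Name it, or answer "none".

Kindred

Kindred vs The Overstory: 12–6 for Kindred.
Kindred vs Circe: 13–5 for Kindred.
Kindred vs Dune: 10–8 for Kindred.
Kindred vs Middlemarch: 10–8 for Kindred.
Kindred beats every other option head-to-head.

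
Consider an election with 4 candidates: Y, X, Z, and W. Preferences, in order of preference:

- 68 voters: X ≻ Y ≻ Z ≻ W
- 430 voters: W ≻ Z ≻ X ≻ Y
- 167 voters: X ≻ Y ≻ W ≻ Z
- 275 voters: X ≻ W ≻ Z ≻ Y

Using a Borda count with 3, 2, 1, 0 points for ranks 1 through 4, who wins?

W

Y: 68·2 + 430·0 + 167·2 + 275·0 = 470
X: 68·3 + 430·1 + 167·3 + 275·3 = 1960
Z: 68·1 + 430·2 + 167·0 + 275·1 = 1203
W: 68·0 + 430·3 + 167·1 + 275·2 = 2007
W has the highest Borda score (2007).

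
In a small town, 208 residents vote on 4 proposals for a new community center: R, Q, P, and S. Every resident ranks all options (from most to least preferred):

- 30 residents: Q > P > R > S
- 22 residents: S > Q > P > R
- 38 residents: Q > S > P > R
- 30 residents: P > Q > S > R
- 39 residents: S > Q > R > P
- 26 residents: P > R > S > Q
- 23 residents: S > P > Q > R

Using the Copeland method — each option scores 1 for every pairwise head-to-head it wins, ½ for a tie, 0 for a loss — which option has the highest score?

S

R: loses to Q, P, and S → score 0.
Q: beats R and P; loses to S → score 2.
P: beats R; loses to Q and S → score 1.
S: beats R, Q, and P → score 3.
S has the best pairwise record.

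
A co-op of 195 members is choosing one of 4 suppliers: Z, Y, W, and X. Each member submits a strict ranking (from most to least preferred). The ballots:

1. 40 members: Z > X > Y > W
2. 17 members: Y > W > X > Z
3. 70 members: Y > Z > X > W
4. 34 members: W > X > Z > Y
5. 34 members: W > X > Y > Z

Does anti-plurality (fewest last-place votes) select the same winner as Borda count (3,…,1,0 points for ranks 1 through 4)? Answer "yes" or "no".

Anti-plurality — last-place votes: Z 51, Y 34, W 110, X 0. Winner: X.
Borda — scores: Z 294, Y 335, W 238, X 303. Winner: Y.
The two methods disagree.

no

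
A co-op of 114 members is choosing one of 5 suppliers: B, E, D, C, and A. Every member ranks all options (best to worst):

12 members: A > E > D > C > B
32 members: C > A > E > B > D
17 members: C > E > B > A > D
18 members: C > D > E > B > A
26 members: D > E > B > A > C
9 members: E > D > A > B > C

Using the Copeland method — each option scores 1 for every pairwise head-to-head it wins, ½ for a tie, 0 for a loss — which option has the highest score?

B: beats A; loses to E, D, and C → score 1.
E: beats B, D, and A; loses to C → score 3.
D: beats B; loses to E, C, and A → score 1.
C: beats B, E, D, and A → score 4.
A: beats D; loses to B, E, and C → score 1.
C has the best pairwise record.

C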